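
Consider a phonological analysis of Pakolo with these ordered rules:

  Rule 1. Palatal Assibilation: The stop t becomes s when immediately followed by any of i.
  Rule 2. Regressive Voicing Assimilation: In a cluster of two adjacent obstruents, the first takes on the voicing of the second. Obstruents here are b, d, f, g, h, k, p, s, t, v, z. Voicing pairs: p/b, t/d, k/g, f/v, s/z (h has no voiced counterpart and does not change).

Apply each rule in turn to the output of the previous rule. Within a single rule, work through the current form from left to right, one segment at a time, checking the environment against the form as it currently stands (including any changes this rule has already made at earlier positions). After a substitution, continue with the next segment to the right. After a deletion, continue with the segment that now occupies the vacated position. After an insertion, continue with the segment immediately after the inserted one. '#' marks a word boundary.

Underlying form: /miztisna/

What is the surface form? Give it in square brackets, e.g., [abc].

[missisna]

Rule 1 Palatal Assibilation: [miztisna] → [mizsisna]
Rule 2 Regressive Voicing Assimilation: [mizsisna] → [missisna]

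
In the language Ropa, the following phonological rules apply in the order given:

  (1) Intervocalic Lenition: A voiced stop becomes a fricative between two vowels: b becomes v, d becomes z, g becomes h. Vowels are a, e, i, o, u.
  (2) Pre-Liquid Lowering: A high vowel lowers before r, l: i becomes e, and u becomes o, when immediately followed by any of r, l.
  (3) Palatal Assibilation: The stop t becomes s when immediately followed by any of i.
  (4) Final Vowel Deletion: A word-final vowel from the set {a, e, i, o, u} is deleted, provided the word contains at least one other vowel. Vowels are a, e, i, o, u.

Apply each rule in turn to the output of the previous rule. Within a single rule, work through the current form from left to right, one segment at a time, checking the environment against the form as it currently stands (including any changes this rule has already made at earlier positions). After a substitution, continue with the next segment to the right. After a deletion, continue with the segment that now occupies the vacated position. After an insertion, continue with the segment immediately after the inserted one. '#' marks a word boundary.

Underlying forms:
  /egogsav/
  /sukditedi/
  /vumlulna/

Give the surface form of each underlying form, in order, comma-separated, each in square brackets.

/egogsav/:
  (1) Intervocalic Lenition: [egogsav] → [ehogsav]
  (2) Pre-Liquid Lowering: no change — [ehogsav]
  (3) Palatal Assibilation: no change — [ehogsav]
  (4) Final Vowel Deletion: no change — [ehogsav]
/sukditedi/:
  (1) Intervocalic Lenition: [sukditedi] → [sukditezi]
  (2) Pre-Liquid Lowering: no change — [sukditezi]
  (3) Palatal Assibilation: no change — [sukditezi]
  (4) Final Vowel Deletion: [sukditezi] → [sukditez]
/vumlulna/:
  (1) Intervocalic Lenition: no change — [vumlulna]
  (2) Pre-Liquid Lowering: [vumlulna] → [vumlolna]
  (3) Palatal Assibilation: no change — [vumlolna]
  (4) Final Vowel Deletion: [vumlolna] → [vumloln]

[ehogsav], [sukditez], [vumloln]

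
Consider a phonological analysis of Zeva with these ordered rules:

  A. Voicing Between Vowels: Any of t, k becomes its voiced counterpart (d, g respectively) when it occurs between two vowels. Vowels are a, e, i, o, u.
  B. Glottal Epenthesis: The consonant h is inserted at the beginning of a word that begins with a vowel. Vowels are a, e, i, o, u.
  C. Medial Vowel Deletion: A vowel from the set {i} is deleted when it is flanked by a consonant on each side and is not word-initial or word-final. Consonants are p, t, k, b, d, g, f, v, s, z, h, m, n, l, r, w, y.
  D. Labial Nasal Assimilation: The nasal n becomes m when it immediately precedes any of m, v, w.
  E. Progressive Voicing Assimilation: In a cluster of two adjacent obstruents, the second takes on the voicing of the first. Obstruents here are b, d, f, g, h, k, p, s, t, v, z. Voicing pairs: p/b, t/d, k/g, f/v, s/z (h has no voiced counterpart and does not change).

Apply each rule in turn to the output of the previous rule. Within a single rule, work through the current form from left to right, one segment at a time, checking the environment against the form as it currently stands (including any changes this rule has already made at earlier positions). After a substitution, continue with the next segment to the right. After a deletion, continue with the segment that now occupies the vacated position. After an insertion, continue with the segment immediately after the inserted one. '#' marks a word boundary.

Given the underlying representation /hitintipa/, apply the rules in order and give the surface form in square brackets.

[htntpa]

A Voicing Between Vowels: [hitintipa] → [hidintipa]
B Glottal Epenthesis: no change — [hidintipa]
C Medial Vowel Deletion: [hidintipa] → [hdntpa]
D Labial Nasal Assimilation: no change — [hdntpa]
E Progressive Voicing Assimilation: [hdntpa] → [htntpa]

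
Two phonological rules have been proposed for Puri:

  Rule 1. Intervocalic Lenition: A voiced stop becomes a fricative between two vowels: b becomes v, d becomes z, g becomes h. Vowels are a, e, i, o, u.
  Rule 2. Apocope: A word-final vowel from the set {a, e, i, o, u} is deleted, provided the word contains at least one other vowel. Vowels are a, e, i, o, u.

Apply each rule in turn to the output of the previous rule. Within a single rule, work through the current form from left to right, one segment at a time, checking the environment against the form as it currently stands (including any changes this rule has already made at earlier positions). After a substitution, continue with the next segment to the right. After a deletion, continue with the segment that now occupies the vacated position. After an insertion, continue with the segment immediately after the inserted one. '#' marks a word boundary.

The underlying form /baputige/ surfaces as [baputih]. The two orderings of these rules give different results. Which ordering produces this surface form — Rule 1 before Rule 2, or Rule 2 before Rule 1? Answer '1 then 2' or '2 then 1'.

Order 1 then 2:
  1 Intervocalic Lenition: [baputige] → [baputihe]
  2 Apocope: [baputihe] → [baputih]
  result: [baputih]
Order 2 then 1:
  2 Apocope: [baputige] → [baputig]
  1 Intervocalic Lenition: no change — [baputig]
  result: [baputig]

1 then 2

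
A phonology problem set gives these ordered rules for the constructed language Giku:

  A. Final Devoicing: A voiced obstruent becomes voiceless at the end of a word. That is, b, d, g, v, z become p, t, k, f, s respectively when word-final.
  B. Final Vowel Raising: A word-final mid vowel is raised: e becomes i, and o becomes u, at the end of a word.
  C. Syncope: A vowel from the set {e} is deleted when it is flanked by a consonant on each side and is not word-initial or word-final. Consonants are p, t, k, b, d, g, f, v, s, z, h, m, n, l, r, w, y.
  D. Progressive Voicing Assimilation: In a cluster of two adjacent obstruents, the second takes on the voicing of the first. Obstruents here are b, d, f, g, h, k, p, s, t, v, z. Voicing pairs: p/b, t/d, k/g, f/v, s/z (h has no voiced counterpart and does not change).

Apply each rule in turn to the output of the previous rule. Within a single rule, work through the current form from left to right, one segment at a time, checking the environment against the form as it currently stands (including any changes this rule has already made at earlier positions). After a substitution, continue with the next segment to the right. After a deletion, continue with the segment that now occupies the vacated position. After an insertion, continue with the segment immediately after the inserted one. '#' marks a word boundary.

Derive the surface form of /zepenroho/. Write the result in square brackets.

A Final Devoicing: no change — [zepenroho]
B Final Vowel Raising: [zepenroho] → [zepenrohu]
C Syncope: [zepenrohu] → [zpnrohu]
D Progressive Voicing Assimilation: [zpnrohu] → [zbnrohu]

[zbnrohu]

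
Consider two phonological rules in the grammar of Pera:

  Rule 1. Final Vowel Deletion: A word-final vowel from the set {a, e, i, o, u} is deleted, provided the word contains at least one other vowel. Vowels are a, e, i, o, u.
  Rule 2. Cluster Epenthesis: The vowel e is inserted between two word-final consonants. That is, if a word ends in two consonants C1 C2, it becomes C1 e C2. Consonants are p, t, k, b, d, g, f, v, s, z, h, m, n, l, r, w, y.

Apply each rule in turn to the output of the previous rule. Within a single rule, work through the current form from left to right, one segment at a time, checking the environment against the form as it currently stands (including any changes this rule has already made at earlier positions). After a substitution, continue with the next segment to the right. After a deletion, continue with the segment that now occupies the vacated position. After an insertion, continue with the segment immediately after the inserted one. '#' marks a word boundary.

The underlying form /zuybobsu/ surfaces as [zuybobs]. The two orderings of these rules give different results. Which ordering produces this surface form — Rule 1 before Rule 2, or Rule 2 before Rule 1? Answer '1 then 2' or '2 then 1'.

Order 1 then 2:
  1 Final Vowel Deletion: [zuybobsu] → [zuybobs]
  2 Cluster Epenthesis: [zuybobs] → [zuybobes]
  result: [zuybobes]
Order 2 then 1:
  2 Cluster Epenthesis: no change — [zuybobsu]
  1 Final Vowel Deletion: [zuybobsu] → [zuybobs]
  result: [zuybobs]

2 then 1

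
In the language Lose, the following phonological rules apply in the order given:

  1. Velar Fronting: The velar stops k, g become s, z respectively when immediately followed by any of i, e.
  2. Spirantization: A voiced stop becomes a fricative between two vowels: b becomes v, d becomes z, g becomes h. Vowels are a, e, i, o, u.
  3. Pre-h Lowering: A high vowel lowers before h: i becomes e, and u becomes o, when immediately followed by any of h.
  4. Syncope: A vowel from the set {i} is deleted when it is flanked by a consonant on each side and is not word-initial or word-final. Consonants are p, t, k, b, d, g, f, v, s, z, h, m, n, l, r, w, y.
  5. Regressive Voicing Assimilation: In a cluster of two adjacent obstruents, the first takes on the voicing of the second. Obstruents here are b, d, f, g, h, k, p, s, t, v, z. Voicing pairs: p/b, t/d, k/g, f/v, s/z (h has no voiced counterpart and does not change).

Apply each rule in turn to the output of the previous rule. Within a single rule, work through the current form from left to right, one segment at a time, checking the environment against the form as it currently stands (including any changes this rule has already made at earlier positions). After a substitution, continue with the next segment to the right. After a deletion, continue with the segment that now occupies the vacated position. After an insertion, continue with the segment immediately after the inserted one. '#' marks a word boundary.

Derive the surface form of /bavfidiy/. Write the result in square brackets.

1 Velar Fronting: no change — [bavfidiy]
2 Spirantization: [bavfidiy] → [bavfiziy]
3 Pre-h Lowering: no change — [bavfiziy]
4 Syncope: [bavfiziy] → [bavfzy]
5 Regressive Voicing Assimilation: [bavfzy] → [bafvzy]

[bafvzy]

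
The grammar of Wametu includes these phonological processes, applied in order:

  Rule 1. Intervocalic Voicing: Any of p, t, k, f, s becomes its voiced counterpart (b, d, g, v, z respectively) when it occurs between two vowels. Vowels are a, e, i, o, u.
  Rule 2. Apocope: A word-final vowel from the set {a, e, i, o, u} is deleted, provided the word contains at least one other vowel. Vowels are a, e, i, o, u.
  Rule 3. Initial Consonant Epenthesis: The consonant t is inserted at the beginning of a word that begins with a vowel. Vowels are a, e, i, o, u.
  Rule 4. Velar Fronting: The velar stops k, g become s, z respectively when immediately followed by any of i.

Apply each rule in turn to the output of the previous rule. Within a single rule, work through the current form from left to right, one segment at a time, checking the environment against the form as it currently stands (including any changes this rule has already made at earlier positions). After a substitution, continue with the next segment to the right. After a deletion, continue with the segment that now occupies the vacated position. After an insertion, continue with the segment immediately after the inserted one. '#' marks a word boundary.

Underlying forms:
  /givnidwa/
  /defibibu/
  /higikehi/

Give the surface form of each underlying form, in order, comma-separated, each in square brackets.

[zivnidw], [devibib], [hizigeh]

/givnidwa/:
  Rule 1 Intervocalic Voicing: no change — [givnidwa]
  Rule 2 Apocope: [givnidwa] → [givnidw]
  Rule 3 Initial Consonant Epenthesis: no change — [givnidw]
  Rule 4 Velar Fronting: [givnidw] → [zivnidw]
/defibibu/:
  Rule 1 Intervocalic Voicing: [defibibu] → [devibibu]
  Rule 2 Apocope: [devibibu] → [devibib]
  Rule 3 Initial Consonant Epenthesis: no change — [devibib]
  Rule 4 Velar Fronting: no change — [devibib]
/higikehi/:
  Rule 1 Intervocalic Voicing: [higikehi] → [higigehi]
  Rule 2 Apocope: [higigehi] → [higigeh]
  Rule 3 Initial Consonant Epenthesis: no change — [higigeh]
  Rule 4 Velar Fronting: [higigeh] → [hizigeh]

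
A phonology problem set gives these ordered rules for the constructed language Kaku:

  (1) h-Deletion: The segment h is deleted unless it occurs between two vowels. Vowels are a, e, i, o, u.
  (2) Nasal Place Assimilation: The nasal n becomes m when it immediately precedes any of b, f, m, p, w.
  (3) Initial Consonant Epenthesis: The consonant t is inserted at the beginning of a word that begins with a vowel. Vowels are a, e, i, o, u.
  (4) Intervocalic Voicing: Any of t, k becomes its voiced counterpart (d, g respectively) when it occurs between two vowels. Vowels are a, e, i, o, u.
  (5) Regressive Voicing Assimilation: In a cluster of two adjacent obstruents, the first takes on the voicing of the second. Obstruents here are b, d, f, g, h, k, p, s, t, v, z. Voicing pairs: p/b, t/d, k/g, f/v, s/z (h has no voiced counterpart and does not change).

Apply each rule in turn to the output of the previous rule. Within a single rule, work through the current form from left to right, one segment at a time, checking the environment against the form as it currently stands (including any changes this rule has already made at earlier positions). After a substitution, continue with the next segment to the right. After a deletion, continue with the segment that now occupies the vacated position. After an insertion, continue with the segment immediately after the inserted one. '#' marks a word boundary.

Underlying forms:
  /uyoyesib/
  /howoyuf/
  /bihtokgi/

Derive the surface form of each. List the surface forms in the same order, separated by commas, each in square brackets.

[tuyoyesib], [towoyuf], [bidoggi]

/uyoyesib/:
  (1) h-Deletion: no change — [uyoyesib]
  (2) Nasal Place Assimilation: no change — [uyoyesib]
  (3) Initial Consonant Epenthesis: [uyoyesib] → [tuyoyesib]
  (4) Intervocalic Voicing: no change — [tuyoyesib]
  (5) Regressive Voicing Assimilation: no change — [tuyoyesib]
/howoyuf/:
  (1) h-Deletion: [howoyuf] → [owoyuf]
  (2) Nasal Place Assimilation: no change — [owoyuf]
  (3) Initial Consonant Epenthesis: [owoyuf] → [towoyuf]
  (4) Intervocalic Voicing: no change — [towoyuf]
  (5) Regressive Voicing Assimilation: no change — [towoyuf]
/bihtokgi/:
  (1) h-Deletion: [bihtokgi] → [bitokgi]
  (2) Nasal Place Assimilation: no change — [bitokgi]
  (3) Initial Consonant Epenthesis: no change — [bitokgi]
  (4) Intervocalic Voicing: [bitokgi] → [bidokgi]
  (5) Regressive Voicing Assimilation: [bidokgi] → [bidoggi]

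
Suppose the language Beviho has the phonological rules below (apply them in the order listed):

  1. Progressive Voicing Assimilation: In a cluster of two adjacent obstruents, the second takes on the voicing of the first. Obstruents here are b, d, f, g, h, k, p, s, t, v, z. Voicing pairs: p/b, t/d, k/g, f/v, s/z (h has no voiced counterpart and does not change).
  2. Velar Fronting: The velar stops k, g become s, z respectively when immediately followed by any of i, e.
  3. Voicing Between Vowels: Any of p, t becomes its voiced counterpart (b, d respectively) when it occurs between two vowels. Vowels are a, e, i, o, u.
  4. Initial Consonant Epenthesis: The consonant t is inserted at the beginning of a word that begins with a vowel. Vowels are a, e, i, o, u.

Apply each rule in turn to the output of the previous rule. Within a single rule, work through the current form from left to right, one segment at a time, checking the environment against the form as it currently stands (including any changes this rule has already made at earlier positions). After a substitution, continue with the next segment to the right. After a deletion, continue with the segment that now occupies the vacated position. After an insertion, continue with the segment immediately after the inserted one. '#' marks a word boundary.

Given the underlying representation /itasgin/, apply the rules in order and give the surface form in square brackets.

[tidassin]

1 Progressive Voicing Assimilation: [itasgin] → [itaskin]
2 Velar Fronting: [itaskin] → [itassin]
3 Voicing Between Vowels: [itassin] → [idassin]
4 Initial Consonant Epenthesis: [idassin] → [tidassin]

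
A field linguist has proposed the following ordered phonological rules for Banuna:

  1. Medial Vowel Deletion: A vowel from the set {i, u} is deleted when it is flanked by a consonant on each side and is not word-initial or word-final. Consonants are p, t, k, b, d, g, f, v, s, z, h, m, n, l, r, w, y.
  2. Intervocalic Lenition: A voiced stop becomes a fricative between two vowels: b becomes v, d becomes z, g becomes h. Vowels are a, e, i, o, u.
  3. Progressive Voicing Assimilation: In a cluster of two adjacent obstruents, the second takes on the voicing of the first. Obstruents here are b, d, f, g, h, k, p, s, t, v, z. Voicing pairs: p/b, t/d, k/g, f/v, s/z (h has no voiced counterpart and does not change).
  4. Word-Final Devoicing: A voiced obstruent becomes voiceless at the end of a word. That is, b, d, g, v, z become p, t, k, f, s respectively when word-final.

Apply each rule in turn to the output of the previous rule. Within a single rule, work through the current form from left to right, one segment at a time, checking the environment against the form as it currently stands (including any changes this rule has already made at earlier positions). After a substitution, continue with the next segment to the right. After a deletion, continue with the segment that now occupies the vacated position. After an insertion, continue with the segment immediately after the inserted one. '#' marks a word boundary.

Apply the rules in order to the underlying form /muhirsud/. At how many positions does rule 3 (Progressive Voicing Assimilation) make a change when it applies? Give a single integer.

1 Medial Vowel Deletion: [muhirsud] → [mhrsd]
2 Intervocalic Lenition: no change — [mhrsd]
3 Progressive Voicing Assimilation: [mhrsd] → [mhrst]
4 Word-Final Devoicing: no change — [mhrst]
Rule 3 changed 1 position(s).

1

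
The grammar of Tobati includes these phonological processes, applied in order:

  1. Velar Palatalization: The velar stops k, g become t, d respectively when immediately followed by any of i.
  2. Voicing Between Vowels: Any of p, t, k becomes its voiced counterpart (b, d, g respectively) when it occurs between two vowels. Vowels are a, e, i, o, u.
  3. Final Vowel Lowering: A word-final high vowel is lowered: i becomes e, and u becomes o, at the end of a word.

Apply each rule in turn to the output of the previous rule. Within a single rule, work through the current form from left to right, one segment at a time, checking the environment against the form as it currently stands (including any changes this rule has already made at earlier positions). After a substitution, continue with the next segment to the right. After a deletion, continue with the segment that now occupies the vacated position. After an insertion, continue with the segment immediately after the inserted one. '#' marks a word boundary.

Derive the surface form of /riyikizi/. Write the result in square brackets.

1 Velar Palatalization: [riyikizi] → [riyitizi]
2 Voicing Between Vowels: [riyitizi] → [riyidizi]
3 Final Vowel Lowering: [riyidizi] → [riyidize]

[riyidize]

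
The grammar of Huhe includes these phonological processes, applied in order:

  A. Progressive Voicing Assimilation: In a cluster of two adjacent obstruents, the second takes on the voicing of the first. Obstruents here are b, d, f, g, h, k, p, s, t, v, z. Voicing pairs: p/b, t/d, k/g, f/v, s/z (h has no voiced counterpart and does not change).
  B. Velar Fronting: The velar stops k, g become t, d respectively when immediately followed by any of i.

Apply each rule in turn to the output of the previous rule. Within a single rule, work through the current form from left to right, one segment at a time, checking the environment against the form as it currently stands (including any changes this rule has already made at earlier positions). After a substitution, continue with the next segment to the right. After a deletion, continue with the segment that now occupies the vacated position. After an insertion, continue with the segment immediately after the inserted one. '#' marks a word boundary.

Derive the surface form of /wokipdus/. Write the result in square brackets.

A Progressive Voicing Assimilation: [wokipdus] → [wokiptus]
B Velar Fronting: [wokiptus] → [wotiptus]

[wotiptus]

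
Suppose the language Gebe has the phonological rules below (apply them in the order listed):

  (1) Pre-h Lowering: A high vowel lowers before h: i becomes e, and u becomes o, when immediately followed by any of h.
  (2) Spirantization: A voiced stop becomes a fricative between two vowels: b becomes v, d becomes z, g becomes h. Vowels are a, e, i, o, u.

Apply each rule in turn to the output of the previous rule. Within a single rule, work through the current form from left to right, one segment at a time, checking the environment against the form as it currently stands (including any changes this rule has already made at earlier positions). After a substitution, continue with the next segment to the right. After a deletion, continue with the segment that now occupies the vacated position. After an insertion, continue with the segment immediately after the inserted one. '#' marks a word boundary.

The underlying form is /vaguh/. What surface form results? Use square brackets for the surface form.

(1) Pre-h Lowering: [vaguh] → [vagoh]
(2) Spirantization: [vagoh] → [vahoh]

[vahoh]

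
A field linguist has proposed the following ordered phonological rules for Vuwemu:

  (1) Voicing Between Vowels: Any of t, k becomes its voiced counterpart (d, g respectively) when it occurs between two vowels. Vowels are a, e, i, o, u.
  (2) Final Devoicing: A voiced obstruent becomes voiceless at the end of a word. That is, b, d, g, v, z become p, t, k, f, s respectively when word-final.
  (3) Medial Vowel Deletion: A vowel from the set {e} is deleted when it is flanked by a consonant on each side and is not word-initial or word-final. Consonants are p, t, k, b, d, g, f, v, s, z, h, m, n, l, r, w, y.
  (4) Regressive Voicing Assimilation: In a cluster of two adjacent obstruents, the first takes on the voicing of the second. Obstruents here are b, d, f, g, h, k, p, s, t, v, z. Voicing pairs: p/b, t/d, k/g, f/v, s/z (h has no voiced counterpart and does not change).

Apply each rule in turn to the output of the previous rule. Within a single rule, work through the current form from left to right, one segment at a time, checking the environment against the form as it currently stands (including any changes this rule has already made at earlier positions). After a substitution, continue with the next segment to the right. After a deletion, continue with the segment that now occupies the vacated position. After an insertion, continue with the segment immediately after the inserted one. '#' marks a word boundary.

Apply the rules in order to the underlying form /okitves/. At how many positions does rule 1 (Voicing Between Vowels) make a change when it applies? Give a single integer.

1

(1) Voicing Between Vowels: [okitves] → [ogitves]
(2) Final Devoicing: no change — [ogitves]
(3) Medial Vowel Deletion: [ogitves] → [ogitvs]
(4) Regressive Voicing Assimilation: [ogitvs] → [ogidfs]
Rule 1 changed 1 position(s).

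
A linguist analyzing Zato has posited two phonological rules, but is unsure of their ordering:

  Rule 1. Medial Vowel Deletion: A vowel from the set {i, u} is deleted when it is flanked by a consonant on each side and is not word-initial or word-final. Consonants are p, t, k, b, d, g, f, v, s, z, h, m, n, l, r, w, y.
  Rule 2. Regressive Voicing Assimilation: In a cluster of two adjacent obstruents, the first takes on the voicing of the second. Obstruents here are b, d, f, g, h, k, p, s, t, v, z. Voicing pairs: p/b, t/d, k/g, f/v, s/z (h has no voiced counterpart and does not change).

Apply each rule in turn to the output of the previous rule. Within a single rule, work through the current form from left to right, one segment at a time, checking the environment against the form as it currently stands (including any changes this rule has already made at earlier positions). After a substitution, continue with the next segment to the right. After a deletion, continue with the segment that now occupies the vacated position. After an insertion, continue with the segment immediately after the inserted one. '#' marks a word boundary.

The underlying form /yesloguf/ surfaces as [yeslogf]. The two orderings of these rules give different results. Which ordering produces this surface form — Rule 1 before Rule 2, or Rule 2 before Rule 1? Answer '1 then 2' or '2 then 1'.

Order 1 then 2:
  1 Medial Vowel Deletion: [yesloguf] → [yeslogf]
  2 Regressive Voicing Assimilation: [yeslogf] → [yeslokf]
  result: [yeslokf]
Order 2 then 1:
  2 Regressive Voicing Assimilation: no change — [yesloguf]
  1 Medial Vowel Deletion: [yesloguf] → [yeslogf]
  result: [yeslogf]

2 then 1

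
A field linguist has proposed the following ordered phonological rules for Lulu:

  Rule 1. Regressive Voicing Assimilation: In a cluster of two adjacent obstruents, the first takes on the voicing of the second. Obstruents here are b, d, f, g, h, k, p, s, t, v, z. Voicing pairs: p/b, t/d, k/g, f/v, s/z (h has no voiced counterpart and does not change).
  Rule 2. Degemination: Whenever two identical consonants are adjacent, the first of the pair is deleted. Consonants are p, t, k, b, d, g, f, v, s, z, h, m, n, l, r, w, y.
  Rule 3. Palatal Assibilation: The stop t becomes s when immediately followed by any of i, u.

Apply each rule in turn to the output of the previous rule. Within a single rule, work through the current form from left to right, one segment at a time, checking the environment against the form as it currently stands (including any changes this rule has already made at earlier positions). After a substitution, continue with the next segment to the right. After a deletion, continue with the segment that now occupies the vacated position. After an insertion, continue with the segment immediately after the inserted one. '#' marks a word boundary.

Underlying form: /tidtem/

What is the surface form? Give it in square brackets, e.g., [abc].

Rule 1 Regressive Voicing Assimilation: [tidtem] → [tittem]
Rule 2 Degemination: [tittem] → [titem]
Rule 3 Palatal Assibilation: [titem] → [sitem]

[sitem]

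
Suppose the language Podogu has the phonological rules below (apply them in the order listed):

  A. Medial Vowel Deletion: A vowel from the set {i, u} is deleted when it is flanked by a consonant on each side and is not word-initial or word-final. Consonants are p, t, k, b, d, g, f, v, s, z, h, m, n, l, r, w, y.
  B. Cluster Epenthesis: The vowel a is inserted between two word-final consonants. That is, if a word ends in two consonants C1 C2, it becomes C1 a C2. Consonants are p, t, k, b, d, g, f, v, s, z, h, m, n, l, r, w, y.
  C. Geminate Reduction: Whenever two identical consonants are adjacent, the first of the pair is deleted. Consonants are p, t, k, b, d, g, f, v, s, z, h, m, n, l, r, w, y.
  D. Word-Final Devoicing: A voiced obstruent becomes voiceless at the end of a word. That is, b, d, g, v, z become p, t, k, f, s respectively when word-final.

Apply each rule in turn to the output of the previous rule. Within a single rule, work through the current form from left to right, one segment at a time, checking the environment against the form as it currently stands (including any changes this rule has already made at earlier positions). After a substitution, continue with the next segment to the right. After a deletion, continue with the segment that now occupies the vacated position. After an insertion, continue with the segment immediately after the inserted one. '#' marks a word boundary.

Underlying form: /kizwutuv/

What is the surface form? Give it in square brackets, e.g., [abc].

[kzwtaf]

A Medial Vowel Deletion: [kizwutuv] → [kzwtv]
B Cluster Epenthesis: [kzwtv] → [kzwtav]
C Geminate Reduction: no change — [kzwtav]
D Word-Final Devoicing: [kzwtav] → [kzwtaf]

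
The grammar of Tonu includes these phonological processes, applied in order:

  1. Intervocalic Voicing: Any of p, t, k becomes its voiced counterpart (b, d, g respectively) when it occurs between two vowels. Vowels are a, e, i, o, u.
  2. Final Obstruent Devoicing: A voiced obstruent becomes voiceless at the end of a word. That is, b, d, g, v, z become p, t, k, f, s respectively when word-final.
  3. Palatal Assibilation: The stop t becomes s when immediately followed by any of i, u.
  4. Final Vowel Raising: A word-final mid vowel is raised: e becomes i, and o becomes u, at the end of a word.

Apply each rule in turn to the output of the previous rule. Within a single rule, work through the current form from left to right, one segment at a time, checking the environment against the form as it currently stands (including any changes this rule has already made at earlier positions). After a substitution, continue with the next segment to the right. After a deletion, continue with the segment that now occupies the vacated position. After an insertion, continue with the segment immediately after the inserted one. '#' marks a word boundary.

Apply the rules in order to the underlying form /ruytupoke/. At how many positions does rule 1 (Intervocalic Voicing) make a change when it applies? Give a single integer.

1 Intervocalic Voicing: [ruytupoke] → [ruytuboge]
2 Final Obstruent Devoicing: no change — [ruytuboge]
3 Palatal Assibilation: [ruytuboge] → [ruysuboge]
4 Final Vowel Raising: [ruysuboge] → [ruysubogi]
Rule 1 changed 2 position(s).

2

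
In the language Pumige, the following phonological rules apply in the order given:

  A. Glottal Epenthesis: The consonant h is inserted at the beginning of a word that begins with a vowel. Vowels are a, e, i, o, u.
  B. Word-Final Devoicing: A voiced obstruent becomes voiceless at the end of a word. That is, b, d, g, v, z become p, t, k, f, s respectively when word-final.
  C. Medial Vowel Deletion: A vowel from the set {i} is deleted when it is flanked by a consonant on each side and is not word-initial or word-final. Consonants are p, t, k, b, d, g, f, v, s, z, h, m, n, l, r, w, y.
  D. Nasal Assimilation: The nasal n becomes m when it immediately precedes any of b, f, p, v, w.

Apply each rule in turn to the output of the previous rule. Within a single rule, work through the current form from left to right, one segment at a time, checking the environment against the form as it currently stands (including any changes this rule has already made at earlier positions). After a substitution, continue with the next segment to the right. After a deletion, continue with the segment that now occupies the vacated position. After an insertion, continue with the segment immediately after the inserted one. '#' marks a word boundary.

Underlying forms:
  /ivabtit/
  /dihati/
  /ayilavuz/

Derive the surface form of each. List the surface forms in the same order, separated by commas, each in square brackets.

/ivabtit/:
  A Glottal Epenthesis: [ivabtit] → [hivabtit]
  B Word-Final Devoicing: no change — [hivabtit]
  C Medial Vowel Deletion: [hivabtit] → [hvabtt]
  D Nasal Assimilation: no change — [hvabtt]
/dihati/:
  A Glottal Epenthesis: no change — [dihati]
  B Word-Final Devoicing: no change — [dihati]
  C Medial Vowel Deletion: [dihati] → [dhati]
  D Nasal Assimilation: no change — [dhati]
/ayilavuz/:
  A Glottal Epenthesis: [ayilavuz] → [hayilavuz]
  B Word-Final Devoicing: [hayilavuz] → [hayilavus]
  C Medial Vowel Deletion: [hayilavus] → [haylavus]
  D Nasal Assimilation: no change — [haylavus]

[hvabtt], [dhati], [haylavus]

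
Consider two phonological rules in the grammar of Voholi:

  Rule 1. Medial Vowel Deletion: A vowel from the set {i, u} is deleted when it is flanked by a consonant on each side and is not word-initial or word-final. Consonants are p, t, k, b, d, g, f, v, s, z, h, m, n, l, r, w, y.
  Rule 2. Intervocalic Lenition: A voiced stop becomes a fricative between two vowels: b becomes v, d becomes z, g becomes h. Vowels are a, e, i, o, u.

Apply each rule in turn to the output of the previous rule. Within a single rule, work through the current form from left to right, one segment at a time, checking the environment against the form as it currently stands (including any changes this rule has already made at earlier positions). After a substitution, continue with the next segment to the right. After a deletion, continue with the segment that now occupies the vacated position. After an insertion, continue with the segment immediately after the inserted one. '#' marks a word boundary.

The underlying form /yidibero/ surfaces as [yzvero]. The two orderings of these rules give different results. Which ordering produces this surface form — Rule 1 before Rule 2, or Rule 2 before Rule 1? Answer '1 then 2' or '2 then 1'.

Order 1 then 2:
  1 Medial Vowel Deletion: [yidibero] → [ydbero]
  2 Intervocalic Lenition: no change — [ydbero]
  result: [ydbero]
Order 2 then 1:
  2 Intervocalic Lenition: [yidibero] → [yizivero]
  1 Medial Vowel Deletion: [yizivero] → [yzvero]
  result: [yzvero]

2 then 1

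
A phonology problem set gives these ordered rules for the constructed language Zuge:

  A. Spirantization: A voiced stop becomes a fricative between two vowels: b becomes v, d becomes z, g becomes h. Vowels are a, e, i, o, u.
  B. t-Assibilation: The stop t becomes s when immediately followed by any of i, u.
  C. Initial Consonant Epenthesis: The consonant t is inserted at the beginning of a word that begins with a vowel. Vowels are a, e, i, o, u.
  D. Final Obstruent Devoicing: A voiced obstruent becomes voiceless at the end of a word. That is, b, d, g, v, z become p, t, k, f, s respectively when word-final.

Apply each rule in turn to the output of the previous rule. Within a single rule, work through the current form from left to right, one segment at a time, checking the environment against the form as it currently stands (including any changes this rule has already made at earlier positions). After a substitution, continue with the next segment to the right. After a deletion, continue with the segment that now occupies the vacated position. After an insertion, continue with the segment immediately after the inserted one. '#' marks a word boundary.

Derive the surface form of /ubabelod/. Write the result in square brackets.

A Spirantization: [ubabelod] → [uvavelod]
B t-Assibilation: no change — [uvavelod]
C Initial Consonant Epenthesis: [uvavelod] → [tuvavelod]
D Final Obstruent Devoicing: [tuvavelod] → [tuvavelot]

[tuvavelot]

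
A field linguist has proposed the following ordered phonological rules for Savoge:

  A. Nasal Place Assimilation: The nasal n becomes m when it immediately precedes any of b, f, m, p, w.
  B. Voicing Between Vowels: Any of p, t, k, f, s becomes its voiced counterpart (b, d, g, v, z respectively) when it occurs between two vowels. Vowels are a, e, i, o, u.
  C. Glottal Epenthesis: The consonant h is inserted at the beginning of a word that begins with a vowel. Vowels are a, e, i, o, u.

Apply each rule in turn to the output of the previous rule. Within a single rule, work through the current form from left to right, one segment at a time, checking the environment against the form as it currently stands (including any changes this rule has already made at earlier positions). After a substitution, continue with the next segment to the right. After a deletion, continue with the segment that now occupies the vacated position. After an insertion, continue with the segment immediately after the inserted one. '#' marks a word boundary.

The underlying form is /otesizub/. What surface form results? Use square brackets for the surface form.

[hodezizub]

A Nasal Place Assimilation: no change — [otesizub]
B Voicing Between Vowels: [otesizub] → [odezizub]
C Glottal Epenthesis: [odezizub] → [hodezizub]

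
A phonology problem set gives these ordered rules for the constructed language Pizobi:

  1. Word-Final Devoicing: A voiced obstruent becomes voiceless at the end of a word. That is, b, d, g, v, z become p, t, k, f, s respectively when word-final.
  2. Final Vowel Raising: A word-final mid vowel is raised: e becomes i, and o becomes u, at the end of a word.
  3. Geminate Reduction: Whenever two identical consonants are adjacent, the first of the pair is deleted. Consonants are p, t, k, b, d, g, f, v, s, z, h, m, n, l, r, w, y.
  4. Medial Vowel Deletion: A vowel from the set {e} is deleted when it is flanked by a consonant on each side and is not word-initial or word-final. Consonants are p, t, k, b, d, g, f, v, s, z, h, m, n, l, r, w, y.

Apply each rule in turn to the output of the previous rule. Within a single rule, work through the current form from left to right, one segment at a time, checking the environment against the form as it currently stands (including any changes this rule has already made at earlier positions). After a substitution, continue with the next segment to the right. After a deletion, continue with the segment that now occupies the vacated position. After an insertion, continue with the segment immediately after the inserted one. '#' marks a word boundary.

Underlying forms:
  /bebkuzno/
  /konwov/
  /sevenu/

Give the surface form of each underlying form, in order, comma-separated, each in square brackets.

/bebkuzno/:
  1 Word-Final Devoicing: no change — [bebkuzno]
  2 Final Vowel Raising: [bebkuzno] → [bebkuznu]
  3 Geminate Reduction: no change — [bebkuznu]
  4 Medial Vowel Deletion: [bebkuznu] → [bbkuznu]
/konwov/:
  1 Word-Final Devoicing: [konwov] → [konwof]
  2 Final Vowel Raising: no change — [konwof]
  3 Geminate Reduction: no change — [konwof]
  4 Medial Vowel Deletion: no change — [konwof]
/sevenu/:
  1 Word-Final Devoicing: no change — [sevenu]
  2 Final Vowel Raising: no change — [sevenu]
  3 Geminate Reduction: no change — [sevenu]
  4 Medial Vowel Deletion: [sevenu] → [svnu]

[bbkuznu], [konwof], [svnu]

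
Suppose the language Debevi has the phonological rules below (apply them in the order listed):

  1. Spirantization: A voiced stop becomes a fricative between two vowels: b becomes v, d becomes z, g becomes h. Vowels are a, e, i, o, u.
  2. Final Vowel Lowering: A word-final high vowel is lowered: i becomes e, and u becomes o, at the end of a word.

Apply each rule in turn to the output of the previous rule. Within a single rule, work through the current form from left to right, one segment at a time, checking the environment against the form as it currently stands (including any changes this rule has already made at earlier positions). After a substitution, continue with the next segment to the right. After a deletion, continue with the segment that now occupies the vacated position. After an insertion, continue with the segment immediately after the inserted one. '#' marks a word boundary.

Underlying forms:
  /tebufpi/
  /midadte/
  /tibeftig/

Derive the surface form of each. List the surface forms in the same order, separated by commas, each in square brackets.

/tebufpi/:
  1 Spirantization: [tebufpi] → [tevufpi]
  2 Final Vowel Lowering: [tevufpi] → [tevufpe]
/midadte/:
  1 Spirantization: [midadte] → [mizadte]
  2 Final Vowel Lowering: no change — [mizadte]
/tibeftig/:
  1 Spirantization: [tibeftig] → [tiveftig]
  2 Final Vowel Lowering: no change — [tiveftig]

[tevufpe], [mizadte], [tiveftig]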